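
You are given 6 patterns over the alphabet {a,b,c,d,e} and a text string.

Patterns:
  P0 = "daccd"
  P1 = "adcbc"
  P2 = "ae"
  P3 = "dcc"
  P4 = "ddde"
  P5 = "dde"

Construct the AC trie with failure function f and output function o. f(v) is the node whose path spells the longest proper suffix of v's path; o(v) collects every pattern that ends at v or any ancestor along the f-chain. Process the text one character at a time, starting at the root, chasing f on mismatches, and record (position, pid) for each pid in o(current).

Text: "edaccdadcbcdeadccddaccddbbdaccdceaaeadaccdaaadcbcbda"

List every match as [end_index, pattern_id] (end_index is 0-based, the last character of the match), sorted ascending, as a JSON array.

Construct AC machine:
Trie nodes:
  n0 'ε': a→6 d→1
  n1 'd': a→2 c→12 d→14
  n2 'da': c→3
  n3 'dac': c→4
  n4 'dacc': d→5
  n5 'daccd': ·  ←P0
  n6 'a': d→7 e→11
  n7 'ad': c→8
  n8 'adc': b→9
  n9 'adcb': c→10
  n10 'adcbc': ·  ←P1
  n11 'ae': ·  ←P2
  n12 'dc': c→13
  n13 'dcc': ·  ←P3
  n14 'dd': d→15 e→17
  n15 'ddd': e→16
  n16 'ddde': ·  ←P4
  n17 'dde': ·  ←P5

Failure links (BFS by depth):
  n1('d'): parent n0 fail=0; on 'd' 0 → fail=0;  out ∅∪∅=∅
  n6('a'): parent n0 fail=0; on 'a' 0 → fail=0;  out ∅∪∅=∅
  n2('da'): parent n1 fail=0; on 'a' 0 → fail=6;  out ∅∪∅=∅
  n7('ad'): parent n6 fail=0; on 'd' 0 → fail=1;  out ∅∪∅=∅
  n11('ae'): parent n6 fail=0; on 'e' 0 → fail=0;  out {2}∪∅={2}
  n12('dc'): parent n1 fail=0; on 'c' 0 → fail=0;  out ∅∪∅=∅
  n14('dd'): parent n1 fail=0; on 'd' 0 → fail=1;  out ∅∪∅=∅
  n3('dac'): parent n2 fail=6; on 'c' 6→0 → fail=0;  out ∅∪∅=∅
  n8('adc'): parent n7 fail=1; on 'c' 1 → fail=12;  out ∅∪∅=∅
  n13('dcc'): parent n12 fail=0; on 'c' 0 → fail=0;  out {3}∪∅={3}
  n15('ddd'): parent n14 fail=1; on 'd' 1 → fail=14;  out ∅∪∅=∅
  n17('dde'): parent n14 fail=1; on 'e' 1→0 → fail=0;  out {5}∪∅={5}
  n4('dacc'): parent n3 fail=0; on 'c' 0 → fail=0;  out ∅∪∅=∅
  n9('adcb'): parent n8 fail=12; on 'b' 12→0 → fail=0;  out ∅∪∅=∅
  n16('ddde'): parent n15 fail=14; on 'e' 14 → fail=17;  out {4}∪{5}={4,5}
  n5('daccd'): parent n4 fail=0; on 'd' 0 → fail=1;  out {0}∪∅={0}
  n10('adcbc'): parent n9 fail=0; on 'c' 0 → fail=0;  out {1}∪∅={1}

Text stream:
[0] read 'e'  n0⇒n0
[1] read 'd'  n0⇒n1
[2] read 'a'  n1⇒n2
[3] read 'c'  n2⇒n3
[4] read 'c'  n3⇒n4
[5] read 'd'  n4⇒n5  ** P0@[1:5]
[6] read 'a'  n5⇒n2 (via fail)
[7] read 'd'  n2⇒n7 (via fail)
[8] read 'c'  n7⇒n8
[9] read 'b'  n8⇒n9
[10] read 'c'  n9⇒n10  ** P1@[6:10]
[11] read 'd'  n10⇒n1 (via fail)
[12] read 'e'  n1⇒n0 (via fail)
[13] read 'a'  n0⇒n6
[14] read 'd'  n6⇒n7
[15] read 'c'  n7⇒n8
[16] read 'c'  n8⇒n13 (via fail)  ** P3@[14:16]
[17] read 'd'  n13⇒n1 (via fail)
[18] read 'd'  n1⇒n14
[19] read 'a'  n14⇒n2 (via fail)
[20] read 'c'  n2⇒n3
[21] read 'c'  n3⇒n4
[22] read 'd'  n4⇒n5  ** P0@[18:22]
[23] read 'd'  n5⇒n14 (via fail)
[24] read 'b'  n14⇒n0 (via fail)
[25] read 'b'  n0⇒n0
[26] read 'd'  n0⇒n1
[27] read 'a'  n1⇒n2
[28] read 'c'  n2⇒n3
[29] read 'c'  n3⇒n4
[30] read 'd'  n4⇒n5  ** P0@[26:30]
[31] read 'c'  n5⇒n12 (via fail)
[32] read 'e'  n12⇒n0 (via fail)
[33] read 'a'  n0⇒n6
[34] read 'a'  n6⇒n6 (via fail)
[35] read 'e'  n6⇒n11  ** P2@[34:35]
[36] read 'a'  n11⇒n6 (via fail)
[37] read 'd'  n6⇒n7
[38] read 'a'  n7⇒n2 (via fail)
[39] read 'c'  n2⇒n3
[40] read 'c'  n3⇒n4
[41] read 'd'  n4⇒n5  ** P0@[37:41]
[42] read 'a'  n5⇒n2 (via fail)
[43] read 'a'  n2⇒n6 (via fail)
[44] read 'a'  n6⇒n6 (via fail)
[45] read 'd'  n6⇒n7
[46] read 'c'  n7⇒n8
[47] read 'b'  n8⇒n9
[48] read 'c'  n9⇒n10  ** P1@[44:48]
[49] read 'b'  n10⇒n0 (via fail)
[50] read 'd'  n0⇒n1
[51] read 'a'  n1⇒n2

Result: [[5,0],[10,1],[16,3],[22,0],[30,0],[35,2],[41,0],[48,1]]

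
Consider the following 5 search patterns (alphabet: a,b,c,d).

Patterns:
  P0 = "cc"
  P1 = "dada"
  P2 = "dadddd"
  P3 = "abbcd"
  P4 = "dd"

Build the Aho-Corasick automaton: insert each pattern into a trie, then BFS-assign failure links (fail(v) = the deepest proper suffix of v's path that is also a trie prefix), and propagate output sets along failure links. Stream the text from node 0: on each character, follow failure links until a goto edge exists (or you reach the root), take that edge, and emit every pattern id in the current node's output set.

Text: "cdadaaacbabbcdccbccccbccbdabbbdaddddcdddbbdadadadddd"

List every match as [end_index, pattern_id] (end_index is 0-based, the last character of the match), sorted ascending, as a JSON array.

Build:
Trie nodes:
  n0 'ε': a→10 c→1 d→3
  n1 'c': c→2
  n2 'cc': ·  ←P0
  n3 'd': a→4 d→15
  n4 'da': d→5
  n5 'dad': a→6 d→7
  n6 'dada': ·  ←P1
  n7 'dadd': d→8
  n8 'daddd': d→9
  n9 'dadddd': ·  ←P2
  n10 'a': b→11
  n11 'ab': b→12
  n12 'abb': c→13
  n13 'abbc': d→14
  n14 'abbcd': ·  ←P3
  n15 'dd': ·  ←P4

Failure links (BFS by depth):
  fail(1) 'c': from fail(0)=0 chase 'c': 0 ⇒ 0;  out=∅∪out(0)=∅
  fail(3) 'd': from fail(0)=0 chase 'd': 0 ⇒ 0;  out=∅∪out(0)=∅
  fail(10) 'a': from fail(0)=0 chase 'a': 0 ⇒ 0;  out=∅∪out(0)=∅
  fail(2) 'cc': from fail(1)=0 chase 'c': 0 ⇒ 1;  out={0}∪out(1)={0}
  fail(4) 'da': from fail(3)=0 chase 'a': 0 ⇒ 10;  out=∅∪out(10)=∅
  fail(11) 'ab': from fail(10)=0 chase 'b': 0 ⇒ 0;  out=∅∪out(0)=∅
  fail(15) 'dd': from fail(3)=0 chase 'd': 0 ⇒ 3;  out={4}∪out(3)={4}
  fail(5) 'dad': from fail(4)=10 chase 'd': 10→0 ⇒ 3;  out=∅∪out(3)=∅
  fail(12) 'abb': from fail(11)=0 chase 'b': 0 ⇒ 0;  out=∅∪out(0)=∅
  fail(6) 'dada': from fail(5)=3 chase 'a': 3 ⇒ 4;  out={1}∪out(4)={1}
  fail(7) 'dadd': from fail(5)=3 chase 'd': 3 ⇒ 15;  out=∅∪out(15)={4}
  fail(13) 'abbc': from fail(12)=0 chase 'c': 0 ⇒ 1;  out=∅∪out(1)=∅
  fail(8) 'daddd': from fail(7)=15 chase 'd': 15→3 ⇒ 15;  out=∅∪out(15)={4}
  fail(14) 'abbcd': from fail(13)=1 chase 'd': 1→0 ⇒ 3;  out={3}∪out(3)={3}
  fail(9) 'dadddd': from fail(8)=15 chase 'd': 15→3 ⇒ 15;  out={2}∪out(15)={2,4}

Text stream:
pos 0 'c': at 1
pos 1 'd': at 3 (fail-walked)
pos 2 'a': at 4
pos 3 'd': at 5
pos 4 'a': at 6  ** P1@[1:4]
pos 5 'a': at 10 (fail-walked)
pos 6 'a': at 10 (fail-walked)
pos 7 'c': at 1 (fail-walked)
pos 8 'b': at 0 (fail-walked)
pos 9 'a': at 10
pos 10 'b': at 11
pos 11 'b': at 12
pos 12 'c': at 13
pos 13 'd': at 14  ** P3@[9:13]
pos 14 'c': at 1 (fail-walked)
pos 15 'c': at 2  ** P0@[14:15]
pos 16 'b': at 0 (fail-walked)
pos 17 'c': at 1
pos 18 'c': at 2  ** P0@[17:18]
pos 19 'c': at 2 (fail-walked)  ** P0@[18:19]
pos 20 'c': at 2 (fail-walked)  ** P0@[19:20]
pos 21 'b': at 0 (fail-walked)
pos 22 'c': at 1
pos 23 'c': at 2  ** P0@[22:23]
pos 24 'b': at 0 (fail-walked)
pos 25 'd': at 3
pos 26 'a': at 4
pos 27 'b': at 11 (fail-walked)
pos 28 'b': at 12
pos 29 'b': at 0 (fail-walked)
pos 30 'd': at 3
pos 31 'a': at 4
pos 32 'd': at 5
pos 33 'd': at 7  ** P4@[32:33]
pos 34 'd': at 8  ** P4@[33:34]
pos 35 'd': at 9  ** P2@[30:35],P4@[34:35]
pos 36 'c': at 1 (fail-walked)
pos 37 'd': at 3 (fail-walked)
pos 38 'd': at 15  ** P4@[37:38]
pos 39 'd': at 15 (fail-walked)  ** P4@[38:39]
pos 40 'b': at 0 (fail-walked)
pos 41 'b': at 0
pos 42 'd': at 3
pos 43 'a': at 4
pos 44 'd': at 5
pos 45 'a': at 6  ** P1@[42:45]
pos 46 'd': at 5 (fail-walked)
pos 47 'a': at 6  ** P1@[44:47]
pos 48 'd': at 5 (fail-walked)
pos 49 'd': at 7  ** P4@[48:49]
pos 50 'd': at 8  ** P4@[49:50]
pos 51 'd': at 9  ** P2@[46:51],P4@[50:51]

All matches (sorted): [[4,1],[13,3],[15,0],[18,0],[19,0],[20,0],[23,0],[33,4],[34,4],[35,2],[35,4],[38,4],[39,4],[45,1],[47,1],[49,4],[50,4],[51,2],[51,4]]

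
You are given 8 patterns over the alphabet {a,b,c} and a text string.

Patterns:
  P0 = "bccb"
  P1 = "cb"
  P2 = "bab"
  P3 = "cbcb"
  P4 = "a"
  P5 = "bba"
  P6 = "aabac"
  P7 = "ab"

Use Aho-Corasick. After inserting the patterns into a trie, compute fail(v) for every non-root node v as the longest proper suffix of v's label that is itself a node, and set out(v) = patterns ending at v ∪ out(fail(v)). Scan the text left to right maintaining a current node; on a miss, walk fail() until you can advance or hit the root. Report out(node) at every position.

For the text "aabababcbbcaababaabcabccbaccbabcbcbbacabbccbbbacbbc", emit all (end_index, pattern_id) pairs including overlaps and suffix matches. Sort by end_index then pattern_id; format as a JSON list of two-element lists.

Build:
Trie (insert patterns):
  n0 'ε': a→11 b→1 c→5
  n1 'b': a→7 b→12 c→2
  n2 'bc': c→3
  n3 'bcc': b→4
  n4 'bccb': ·  ←P0
  n5 'c': b→6
  n6 'cb': c→9  ←P1
  n7 'ba': b→8
  n8 'bab': ·  ←P2
  n9 'cbc': b→10
  n10 'cbcb': ·  ←P3
  n11 'a': a→14 b→18  ←P4
  n12 'bb': a→13
  n13 'bba': ·  ←P5
  n14 'aa': b→15
  n15 'aab': a→16
  n16 'aaba': c→17
  n17 'aabac': ·  ←P6
  n18 'ab': ·  ←P7

BFS fail/out derivation:
  n1('b'): parent n0 fail=0; on 'b' 0 → fail=0;  out ∅∪∅=∅
  n5('c'): parent n0 fail=0; on 'c' 0 → fail=0;  out ∅∪∅=∅
  n11('a'): parent n0 fail=0; on 'a' 0 → fail=0;  out {4}∪∅={4}
  n2('bc'): parent n1 fail=0; on 'c' 0 → fail=5;  out ∅∪∅=∅
  n6('cb'): parent n5 fail=0; on 'b' 0 → fail=1;  out {1}∪∅={1}
  n7('ba'): parent n1 fail=0; on 'a' 0 → fail=11;  out ∅∪{4}={4}
  n12('bb'): parent n1 fail=0; on 'b' 0 → fail=1;  out ∅∪∅=∅
  n14('aa'): parent n11 fail=0; on 'a' 0 → fail=11;  out ∅∪{4}={4}
  n18('ab'): parent n11 fail=0; on 'b' 0 → fail=1;  out {7}∪∅={7}
  n3('bcc'): parent n2 fail=5; on 'c' 5→0 → fail=5;  out ∅∪∅=∅
  n8('bab'): parent n7 fail=11; on 'b' 11 → fail=18;  out {2}∪{7}={2,7}
  n9('cbc'): parent n6 fail=1; on 'c' 1 → fail=2;  out ∅∪∅=∅
  n13('bba'): parent n12 fail=1; on 'a' 1 → fail=7;  out {5}∪{4}={4,5}
  n15('aab'): parent n14 fail=11; on 'b' 11 → fail=18;  out ∅∪{7}={7}
  n4('bccb'): parent n3 fail=5; on 'b' 5 → fail=6;  out {0}∪{1}={0,1}
  n10('cbcb'): parent n9 fail=2; on 'b' 2→5 → fail=6;  out {3}∪{1}={1,3}
  n16('aaba'): parent n15 fail=18; on 'a' 18→1 → fail=7;  out ∅∪{4}={4}
  n17('aabac'): parent n16 fail=7; on 'c' 7→11→0 → fail=5;  out {6}∪∅={6}

Run:
[0] read 'a'  n0⇒n11  emit P4@[0:0]
[1] read 'a'  n11⇒n14  emit P4@[1:1]
[2] read 'b'  n14⇒n15  emit P7@[1:2]
[3] read 'a'  n15⇒n16  emit P4@[3:3]
[4] read 'b'  n16⇒n8 ·f  emit P2@[2:4],P7@[3:4]
[5] read 'a'  n8⇒n7 ·f  emit P4@[5:5]
[6] read 'b'  n7⇒n8  emit P2@[4:6],P7@[5:6]
[7] read 'c'  n8⇒n2 ·f
[8] read 'b'  n2⇒n6 ·f  emit P1@[7:8]
[9] read 'b'  n6⇒n12 ·f
[10] read 'c'  n12⇒n2 ·f
[11] read 'a'  n2⇒n11 ·f  emit P4@[11:11]
[12] read 'a'  n11⇒n14  emit P4@[12:12]
[13] read 'b'  n14⇒n15  emit P7@[12:13]
[14] read 'a'  n15⇒n16  emit P4@[14:14]
[15] read 'b'  n16⇒n8 ·f  emit P2@[13:15],P7@[14:15]
[16] read 'a'  n8⇒n7 ·f  emit P4@[16:16]
[17] read 'a'  n7⇒n14 ·f  emit P4@[17:17]
[18] read 'b'  n14⇒n15  emit P7@[17:18]
[19] read 'c'  n15⇒n2 ·f
[20] read 'a'  n2⇒n11 ·f  emit P4@[20:20]
[21] read 'b'  n11⇒n18  emit P7@[20:21]
[22] read 'c'  n18⇒n2 ·f
[23] read 'c'  n2⇒n3
[24] read 'b'  n3⇒n4  emit P0@[21:24],P1@[23:24]
[25] read 'a'  n4⇒n7 ·f  emit P4@[25:25]
[26] read 'c'  n7⇒n5 ·f
[27] read 'c'  n5⇒n5 ·f
[28] read 'b'  n5⇒n6  emit P1@[27:28]
[29] read 'a'  n6⇒n7 ·f  emit P4@[29:29]
[30] read 'b'  n7⇒n8  emit P2@[28:30],P7@[29:30]
[31] read 'c'  n8⇒n2 ·f
[32] read 'b'  n2⇒n6 ·f  emit P1@[31:32]
[33] read 'c'  n6⇒n9
[34] read 'b'  n9⇒n10  emit P1@[33:34],P3@[31:34]
[35] read 'b'  n10⇒n12 ·f
[36] read 'a'  n12⇒n13  emit P4@[36:36],P5@[34:36]
[37] read 'c'  n13⇒n5 ·f
[38] read 'a'  n5⇒n11 ·f  emit P4@[38:38]
[39] read 'b'  n11⇒n18  emit P7@[38:39]
[40] read 'b'  n18⇒n12 ·f
[41] read 'c'  n12⇒n2 ·f
[42] read 'c'  n2⇒n3
[43] read 'b'  n3⇒n4  emit P0@[40:43],P1@[42:43]
[44] read 'b'  n4⇒n12 ·f
[45] read 'b'  n12⇒n12 ·f
[46] read 'a'  n12⇒n13  emit P4@[46:46],P5@[44:46]
[47] read 'c'  n13⇒n5 ·f
[48] read 'b'  n5⇒n6  emit P1@[47:48]
[49] read 'b'  n6⇒n12 ·f
[50] read 'c'  n12⇒n2 ·f

Matches: [[0,4],[1,4],[2,7],[3,4],[4,2],[4,7],[5,4],[6,2],[6,7],[8,1],[11,4],[12,4],[13,7],[14,4],[15,2],[15,7],[16,4],[17,4],[18,7],[20,4],[21,7],[24,0],[24,1],[25,4],[28,1],[29,4],[30,2],[30,7],[32,1],[34,1],[34,3],[36,4],[36,5],[38,4],[39,7],[43,0],[43,1],[46,4],[46,5],[48,1]]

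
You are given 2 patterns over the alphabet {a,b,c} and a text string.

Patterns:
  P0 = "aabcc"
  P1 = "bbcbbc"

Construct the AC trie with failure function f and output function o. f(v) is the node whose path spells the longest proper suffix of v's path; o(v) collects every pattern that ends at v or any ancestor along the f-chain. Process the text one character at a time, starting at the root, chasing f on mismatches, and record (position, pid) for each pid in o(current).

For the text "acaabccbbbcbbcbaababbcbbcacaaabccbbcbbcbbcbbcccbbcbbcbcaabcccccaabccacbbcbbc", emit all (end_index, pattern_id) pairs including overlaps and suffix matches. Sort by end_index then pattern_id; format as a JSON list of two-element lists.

Build automaton:
Trie (insert patterns):
  n0 'ε': a→1 b→6
  n1 'a': a→2
  n2 'aa': b→3
  n3 'aab': c→4
  n4 'aabc': c→5
  n5 'aabcc': ·  ←P0
  n6 'b': b→7
  n7 'bb': c→8
  n8 'bbc': b→9
  n9 'bbcb': b→10
  n10 'bbcbb': c→11
  n11 'bbcbbc': ·  ←P1

Failure links (BFS by depth):
  fail(1) 'a': from fail(0)=0 chase 'a': 0 ⇒ 0;  out=∅∪out(0)=∅
  fail(6) 'b': from fail(0)=0 chase 'b': 0 ⇒ 0;  out=∅∪out(0)=∅
  fail(2) 'aa': from fail(1)=0 chase 'a': 0 ⇒ 1;  out=∅∪out(1)=∅
  fail(7) 'bb': from fail(6)=0 chase 'b': 0 ⇒ 6;  out=∅∪out(6)=∅
  fail(3) 'aab': from fail(2)=1 chase 'b': 1→0 ⇒ 6;  out=∅∪out(6)=∅
  fail(8) 'bbc': from fail(7)=6 chase 'c': 6→0 ⇒ 0;  out=∅∪out(0)=∅
  fail(4) 'aabc': from fail(3)=6 chase 'c': 6→0 ⇒ 0;  out=∅∪out(0)=∅
  fail(9) 'bbcb': from fail(8)=0 chase 'b': 0 ⇒ 6;  out=∅∪out(6)=∅
  fail(5) 'aabcc': from fail(4)=0 chase 'c': 0 ⇒ 0;  out={0}∪out(0)={0}
  fail(10) 'bbcbb': from fail(9)=6 chase 'b': 6 ⇒ 7;  out=∅∪out(7)=∅
  fail(11) 'bbcbbc': from fail(10)=7 chase 'c': 7 ⇒ 8;  out={1}∪out(8)={1}

Run:
[0] read 'a'  n0⇒n1
[1] read 'c'  n1⇒n0 ·f
[2] read 'a'  n0⇒n1
[3] read 'a'  n1⇒n2
[4] read 'b'  n2⇒n3
[5] read 'c'  n3⇒n4
[6] read 'c'  n4⇒n5  emit P0@[2:6]
[7] read 'b'  n5⇒n6 ·f
[8] read 'b'  n6⇒n7
[9] read 'b'  n7⇒n7 ·f
[10] read 'c'  n7⇒n8
[11] read 'b'  n8⇒n9
[12] read 'b'  n9⇒n10
[13] read 'c'  n10⇒n11  emit P1@[8:13]
[14] read 'b'  n11⇒n9 ·f
[15] read 'a'  n9⇒n1 ·f
[16] read 'a'  n1⇒n2
[17] read 'b'  n2⇒n3
[18] read 'a'  n3⇒n1 ·f
[19] read 'b'  n1⇒n6 ·f
[20] read 'b'  n6⇒n7
[21] read 'c'  n7⇒n8
[22] read 'b'  n8⇒n9
[23] read 'b'  n9⇒n10
[24] read 'c'  n10⇒n11  emit P1@[19:24]
[25] read 'a'  n11⇒n1 ·f
[26] read 'c'  n1⇒n0 ·f
[27] read 'a'  n0⇒n1
[28] read 'a'  n1⇒n2
[29] read 'a'  n2⇒n2 ·f
[30] read 'b'  n2⇒n3
[31] read 'c'  n3⇒n4
[32] read 'c'  n4⇒n5  emit P0@[28:32]
[33] read 'b'  n5⇒n6 ·f
[34] read 'b'  n6⇒n7
[35] read 'c'  n7⇒n8
[36] read 'b'  n8⇒n9
[37] read 'b'  n9⇒n10
[38] read 'c'  n10⇒n11  emit P1@[33:38]
[39] read 'b'  n11⇒n9 ·f
[40] read 'b'  n9⇒n10
[41] read 'c'  n10⇒n11  emit P1@[36:41]
[42] read 'b'  n11⇒n9 ·f
[43] read 'b'  n9⇒n10
[44] read 'c'  n10⇒n11  emit P1@[39:44]
[45] read 'c'  n11⇒n0 ·f
[46] read 'c'  n0⇒n0
[47] read 'b'  n0⇒n6
[48] read 'b'  n6⇒n7
[49] read 'c'  n7⇒n8
[50] read 'b'  n8⇒n9
[51] read 'b'  n9⇒n10
[52] read 'c'  n10⇒n11  emit P1@[47:52]
[53] read 'b'  n11⇒n9 ·f
[54] read 'c'  n9⇒n0 ·f
[55] read 'a'  n0⇒n1
[56] read 'a'  n1⇒n2
[57] read 'b'  n2⇒n3
[58] read 'c'  n3⇒n4
[59] read 'c'  n4⇒n5  emit P0@[55:59]
[60] read 'c'  n5⇒n0 ·f
[61] read 'c'  n0⇒n0
[62] read 'c'  n0⇒n0
[63] read 'a'  n0⇒n1
[64] read 'a'  n1⇒n2
[65] read 'b'  n2⇒n3
[66] read 'c'  n3⇒n4
[67] read 'c'  n4⇒n5  emit P0@[63:67]
[68] read 'a'  n5⇒n1 ·f
[69] read 'c'  n1⇒n0 ·f
[70] read 'b'  n0⇒n6
[71] read 'b'  n6⇒n7
[72] read 'c'  n7⇒n8
[73] read 'b'  n8⇒n9
[74] read 'b'  n9⇒n10
[75] read 'c'  n10⇒n11  emit P1@[70:75]

Result: [[6,0],[13,1],[24,1],[32,0],[38,1],[41,1],[44,1],[52,1],[59,0],[67,0],[75,1]]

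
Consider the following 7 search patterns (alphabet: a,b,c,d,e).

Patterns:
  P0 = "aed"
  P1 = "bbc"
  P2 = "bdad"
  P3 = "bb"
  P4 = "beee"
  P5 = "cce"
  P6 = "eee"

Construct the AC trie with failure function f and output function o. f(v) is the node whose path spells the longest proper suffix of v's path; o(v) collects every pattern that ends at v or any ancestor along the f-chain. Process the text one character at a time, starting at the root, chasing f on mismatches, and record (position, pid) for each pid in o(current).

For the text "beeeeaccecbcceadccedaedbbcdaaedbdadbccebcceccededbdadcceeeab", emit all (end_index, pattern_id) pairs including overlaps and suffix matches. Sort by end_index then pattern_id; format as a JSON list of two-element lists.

Construct AC machine:
Trie (insert patterns):
  0='ε' goto a→1 b→4 c→13 e→16
  1='a' goto e→2
  2='ae' goto d→3
  3='aed' goto ·  [P0 ends]
  4='b' goto b→5 d→7 e→10
  5='bb' goto c→6  [P3 ends]
  6='bbc' goto ·  [P1 ends]
  7='bd' goto a→8
  8='bda' goto d→9
  9='bdad' goto ·  [P2 ends]
  10='be' goto e→11
  11='bee' goto e→12
  12='beee' goto ·  [P4 ends]
  13='c' goto c→14
  14='cc' goto e→15
  15='cce' goto ·  [P5 ends]
  16='e' goto e→17
  17='ee' goto e→18
  18='eee' goto ·  [P6 ends]

BFS fail/out derivation:
  n1('a'): parent n0 fail=0; on 'a' 0 → fail=0;  out ∅∪∅=∅
  n4('b'): parent n0 fail=0; on 'b' 0 → fail=0;  out ∅∪∅=∅
  n13('c'): parent n0 fail=0; on 'c' 0 → fail=0;  out ∅∪∅=∅
  n16('e'): parent n0 fail=0; on 'e' 0 → fail=0;  out ∅∪∅=∅
  n2('ae'): parent n1 fail=0; on 'e' 0 → fail=16;  out ∅∪∅=∅
  n5('bb'): parent n4 fail=0; on 'b' 0 → fail=4;  out {3}∪∅={3}
  n7('bd'): parent n4 fail=0; on 'd' 0 → fail=0;  out ∅∪∅=∅
  n10('be'): parent n4 fail=0; on 'e' 0 → fail=16;  out ∅∪∅=∅
  n14('cc'): parent n13 fail=0; on 'c' 0 → fail=13;  out ∅∪∅=∅
  n17('ee'): parent n16 fail=0; on 'e' 0 → fail=16;  out ∅∪∅=∅
  n3('aed'): parent n2 fail=16; on 'd' 16→0 → fail=0;  out {0}∪∅={0}
  n6('bbc'): parent n5 fail=4; on 'c' 4→0 → fail=13;  out {1}∪∅={1}
  n8('bda'): parent n7 fail=0; on 'a' 0 → fail=1;  out ∅∪∅=∅
  n11('bee'): parent n10 fail=16; on 'e' 16 → fail=17;  out ∅∪∅=∅
  n15('cce'): parent n14 fail=13; on 'e' 13→0 → fail=16;  out {5}∪∅={5}
  n18('eee'): parent n17 fail=16; on 'e' 16 → fail=17;  out {6}∪∅={6}
  n9('bdad'): parent n8 fail=1; on 'd' 1→0 → fail=0;  out {2}∪∅={2}
  n12('beee'): parent n11 fail=17; on 'e' 17 → fail=18;  out {4}∪{6}={4,6}

Scan:
i=0 'b': node 0→4
i=1 'e': node 4→10
i=2 'e': node 10→11
i=3 'e': node 11→12  ** P4@[0:3],P6@[1:3]
i=4 'e': node 12→18 (fail-walked)  ** P6@[2:4]
i=5 'a': node 18→1 (fail-walked)
i=6 'c': node 1→13 (fail-walked)
i=7 'c': node 13→14
i=8 'e': node 14→15  ** P5@[6:8]
i=9 'c': node 15→13 (fail-walked)
i=10 'b': node 13→4 (fail-walked)
i=11 'c': node 4→13 (fail-walked)
i=12 'c': node 13→14
i=13 'e': node 14→15  ** P5@[11:13]
i=14 'a': node 15→1 (fail-walked)
i=15 'd': node 1→0 (fail-walked)
i=16 'c': node 0→13
i=17 'c': node 13→14
i=18 'e': node 14→15  ** P5@[16:18]
i=19 'd': node 15→0 (fail-walked)
i=20 'a': node 0→1
i=21 'e': node 1→2
i=22 'd': node 2→3  ** P0@[20:22]
i=23 'b': node 3→4 (fail-walked)
i=24 'b': node 4→5  ** P3@[23:24]
i=25 'c': node 5→6  ** P1@[23:25]
i=26 'd': node 6→0 (fail-walked)
i=27 'a': node 0→1
i=28 'a': node 1→1 (fail-walked)
i=29 'e': node 1→2
i=30 'd': node 2→3  ** P0@[28:30]
i=31 'b': node 3→4 (fail-walked)
i=32 'd': node 4→7
i=33 'a': node 7→8
i=34 'd': node 8→9  ** P2@[31:34]
i=35 'b': node 9→4 (fail-walked)
i=36 'c': node 4→13 (fail-walked)
i=37 'c': node 13→14
i=38 'e': node 14→15  ** P5@[36:38]
i=39 'b': node 15→4 (fail-walked)
i=40 'c': node 4→13 (fail-walked)
i=41 'c': node 13→14
i=42 'e': node 14→15  ** P5@[40:42]
i=43 'c': node 15→13 (fail-walked)
i=44 'c': node 13→14
i=45 'e': node 14→15  ** P5@[43:45]
i=46 'd': node 15→0 (fail-walked)
i=47 'e': node 0→16
i=48 'd': node 16→0 (fail-walked)
i=49 'b': node 0→4
i=50 'd': node 4→7
i=51 'a': node 7→8
i=52 'd': node 8→9  ** P2@[49:52]
i=53 'c': node 9→13 (fail-walked)
i=54 'c': node 13→14
i=55 'e': node 14→15  ** P5@[53:55]
i=56 'e': node 15→17 (fail-walked)
i=57 'e': node 17→18  ** P6@[55:57]
i=58 'a': node 18→1 (fail-walked)
i=59 'b': node 1→4 (fail-walked)

All matches (sorted): [[3,4],[3,6],[4,6],[8,5],[13,5],[18,5],[22,0],[24,3],[25,1],[30,0],[34,2],[38,5],[42,5],[45,5],[52,2],[55,5],[57,6]]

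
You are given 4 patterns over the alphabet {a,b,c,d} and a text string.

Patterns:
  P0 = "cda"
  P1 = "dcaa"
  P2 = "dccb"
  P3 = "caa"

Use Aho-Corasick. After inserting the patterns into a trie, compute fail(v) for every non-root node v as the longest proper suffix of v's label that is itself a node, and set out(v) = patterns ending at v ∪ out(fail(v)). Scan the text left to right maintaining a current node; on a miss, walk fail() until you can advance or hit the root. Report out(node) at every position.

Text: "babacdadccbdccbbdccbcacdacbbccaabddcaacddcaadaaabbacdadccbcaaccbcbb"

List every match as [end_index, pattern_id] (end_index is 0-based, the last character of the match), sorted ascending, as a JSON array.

Build:
Trie (insert patterns):
  n0 'ε': c→1 d→4
  n1 'c': a→10 d→2
  n2 'cd': a→3
  n3 'cda': ·  [P0 ends]
  n4 'd': c→5
  n5 'dc': a→6 c→8
  n6 'dca': a→7
  n7 'dcaa': ·  [P1 ends]
  n8 'dcc': b→9
  n9 'dccb': ·  [P2 ends]
  n10 'ca': a→11
  n11 'caa': ·  [P3 ends]

Failure links (BFS by depth):
  fail(1) 'c': from fail(0)=0 chase 'c': 0 ⇒ 0;  out=∅∪out(0)=∅
  fail(4) 'd': from fail(0)=0 chase 'd': 0 ⇒ 0;  out=∅∪out(0)=∅
  fail(2) 'cd': from fail(1)=0 chase 'd': 0 ⇒ 4;  out=∅∪out(4)=∅
  fail(5) 'dc': from fail(4)=0 chase 'c': 0 ⇒ 1;  out=∅∪out(1)=∅
  fail(10) 'ca': from fail(1)=0 chase 'a': 0 ⇒ 0;  out=∅∪out(0)=∅
  fail(3) 'cda': from fail(2)=4 chase 'a': 4→0 ⇒ 0;  out={0}∪out(0)={0}
  fail(6) 'dca': from fail(5)=1 chase 'a': 1 ⇒ 10;  out=∅∪out(10)=∅
  fail(8) 'dcc': from fail(5)=1 chase 'c': 1→0 ⇒ 1;  out=∅∪out(1)=∅
  fail(11) 'caa': from fail(10)=0 chase 'a': 0 ⇒ 0;  out={3}∪out(0)={3}
  fail(7) 'dcaa': from fail(6)=10 chase 'a': 10 ⇒ 11;  out={1}∪out(11)={1,3}
  fail(9) 'dccb': from fail(8)=1 chase 'b': 1→0 ⇒ 0;  out={2}∪out(0)={2}

Scan:
[0] read 'b'  n0⇒n0
[1] read 'a'  n0⇒n0
[2] read 'b'  n0⇒n0
[3] read 'a'  n0⇒n0
[4] read 'c'  n0⇒n1
[5] read 'd'  n1⇒n2
[6] read 'a'  n2⇒n3  → match P0@[4:6]
[7] read 'd'  n3⇒n4 ·f
[8] read 'c'  n4⇒n5
[9] read 'c'  n5⇒n8
[10] read 'b'  n8⇒n9  → match P2@[7:10]
[11] read 'd'  n9⇒n4 ·f
[12] read 'c'  n4⇒n5
[13] read 'c'  n5⇒n8
[14] read 'b'  n8⇒n9  → match P2@[11:14]
[15] read 'b'  n9⇒n0 ·f
[16] read 'd'  n0⇒n4
[17] read 'c'  n4⇒n5
[18] read 'c'  n5⇒n8
[19] read 'b'  n8⇒n9  → match P2@[16:19]
[20] read 'c'  n9⇒n1 ·f
[21] read 'a'  n1⇒n10
[22] read 'c'  n10⇒n1 ·f
[23] read 'd'  n1⇒n2
[24] read 'a'  n2⇒n3  → match P0@[22:24]
[25] read 'c'  n3⇒n1 ·f
[26] read 'b'  n1⇒n0 ·f
[27] read 'b'  n0⇒n0
[28] read 'c'  n0⇒n1
[29] read 'c'  n1⇒n1 ·f
[30] read 'a'  n1⇒n10
[31] read 'a'  n10⇒n11  → match P3@[29:31]
[32] read 'b'  n11⇒n0 ·f
[33] read 'd'  n0⇒n4
[34] read 'd'  n4⇒n4 ·f
[35] read 'c'  n4⇒n5
[36] read 'a'  n5⇒n6
[37] read 'a'  n6⇒n7  → match P1@[34:37],P3@[35:37]
[38] read 'c'  n7⇒n1 ·f
[39] read 'd'  n1⇒n2
[40] read 'd'  n2⇒n4 ·f
[41] read 'c'  n4⇒n5
[42] read 'a'  n5⇒n6
[43] read 'a'  n6⇒n7  → match P1@[40:43],P3@[41:43]
[44] read 'd'  n7⇒n4 ·f
[45] read 'a'  n4⇒n0 ·f
[46] read 'a'  n0⇒n0
[47] read 'a'  n0⇒n0
[48] read 'b'  n0⇒n0
[49] read 'b'  n0⇒n0
[50] read 'a'  n0⇒n0
[51] read 'c'  n0⇒n1
[52] read 'd'  n1⇒n2
[53] read 'a'  n2⇒n3  → match P0@[51:53]
[54] read 'd'  n3⇒n4 ·f
[55] read 'c'  n4⇒n5
[56] read 'c'  n5⇒n8
[57] read 'b'  n8⇒n9  → match P2@[54:57]
[58] read 'c'  n9⇒n1 ·f
[59] read 'a'  n1⇒n10
[60] read 'a'  n10⇒n11  → match P3@[58:60]
[61] read 'c'  n11⇒n1 ·f
[62] read 'c'  n1⇒n1 ·f
[63] read 'b'  n1⇒n0 ·f
[64] read 'c'  n0⇒n1
[65] read 'b'  n1⇒n0 ·f
[66] read 'b'  n0⇒n0

Result: [[6,0],[10,2],[14,2],[19,2],[24,0],[31,3],[37,1],[37,3],[43,1],[43,3],[53,0],[57,2],[60,3]]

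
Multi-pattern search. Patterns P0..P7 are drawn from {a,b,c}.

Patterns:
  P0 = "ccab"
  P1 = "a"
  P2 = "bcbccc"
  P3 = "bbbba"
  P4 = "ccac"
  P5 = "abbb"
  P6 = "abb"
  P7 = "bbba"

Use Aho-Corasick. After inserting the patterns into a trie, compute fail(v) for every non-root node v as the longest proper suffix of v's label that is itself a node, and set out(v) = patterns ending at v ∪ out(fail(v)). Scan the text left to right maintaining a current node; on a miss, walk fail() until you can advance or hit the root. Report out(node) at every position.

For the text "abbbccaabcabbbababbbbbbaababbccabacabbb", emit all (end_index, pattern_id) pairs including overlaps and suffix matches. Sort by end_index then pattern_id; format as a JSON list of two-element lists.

Build:
Trie (insert patterns):
  0='ε' goto a→5 b→6 c→1
  1='c' goto c→2
  2='cc' goto a→3
  3='cca' goto b→4 c→16
  4='ccab' goto ·  [P0 ends]
  5='a' goto b→17  [P1 ends]
  6='b' goto b→12 c→7
  7='bc' goto b→8
  8='bcb' goto c→9
  9='bcbc' goto c→10
  10='bcbcc' goto c→11
  11='bcbccc' goto ·  [P2 ends]
  12='bb' goto b→13
  13='bbb' goto a→20 b→14
  14='bbbb' goto a→15
  15='bbbba' goto ·  [P3 ends]
  16='ccac' goto ·  [P4 ends]
  17='ab' goto b→18
  18='abb' goto b→19  [P6 ends]
  19='abbb' goto ·  [P5 ends]
  20='bbba' goto ·  [P7 ends]

Failure links (BFS by depth):
  fail(1) 'c': from fail(0)=0 chase 'c': 0 ⇒ 0;  out=∅∪out(0)=∅
  fail(5) 'a': from fail(0)=0 chase 'a': 0 ⇒ 0;  out={1}∪out(0)={1}
  fail(6) 'b': from fail(0)=0 chase 'b': 0 ⇒ 0;  out=∅∪out(0)=∅
  fail(2) 'cc': from fail(1)=0 chase 'c': 0 ⇒ 1;  out=∅∪out(1)=∅
  fail(7) 'bc': from fail(6)=0 chase 'c': 0 ⇒ 1;  out=∅∪out(1)=∅
  fail(12) 'bb': from fail(6)=0 chase 'b': 0 ⇒ 6;  out=∅∪out(6)=∅
  fail(17) 'ab': from fail(5)=0 chase 'b': 0 ⇒ 6;  out=∅∪out(6)=∅
  fail(3) 'cca': from fail(2)=1 chase 'a': 1→0 ⇒ 5;  out=∅∪out(5)={1}
  fail(8) 'bcb': from fail(7)=1 chase 'b': 1→0 ⇒ 6;  out=∅∪out(6)=∅
  fail(13) 'bbb': from fail(12)=6 chase 'b': 6 ⇒ 12;  out=∅∪out(12)=∅
  fail(18) 'abb': from fail(17)=6 chase 'b': 6 ⇒ 12;  out={6}∪out(12)={6}
  fail(4) 'ccab': from fail(3)=5 chase 'b': 5 ⇒ 17;  out={0}∪out(17)={0}
  fail(9) 'bcbc': from fail(8)=6 chase 'c': 6 ⇒ 7;  out=∅∪out(7)=∅
  fail(14) 'bbbb': from fail(13)=12 chase 'b': 12 ⇒ 13;  out=∅∪out(13)=∅
  fail(16) 'ccac': from fail(3)=5 chase 'c': 5→0 ⇒ 1;  out={4}∪out(1)={4}
  fail(19) 'abbb': from fail(18)=12 chase 'b': 12 ⇒ 13;  out={5}∪out(13)={5}
  fail(20) 'bbba': from fail(13)=12 chase 'a': 12→6→0 ⇒ 5;  out={7}∪out(5)={1,7}
  fail(10) 'bcbcc': from fail(9)=7 chase 'c': 7→1 ⇒ 2;  out=∅∪out(2)=∅
  fail(15) 'bbbba': from fail(14)=13 chase 'a': 13 ⇒ 20;  out={3}∪out(20)={1,3,7}
  fail(11) 'bcbccc': from fail(10)=2 chase 'c': 2→1 ⇒ 2;  out={2}∪out(2)={2}

Run:
pos 0 'a': at 5  ** P1@[0:0]
pos 1 'b': at 17
pos 2 'b': at 18  ** P6@[0:2]
pos 3 'b': at 19  ** P5@[0:3]
pos 4 'c': at 7 (fail-walked)
pos 5 'c': at 2 (fail-walked)
pos 6 'a': at 3  ** P1@[6:6]
pos 7 'a': at 5 (fail-walked)  ** P1@[7:7]
pos 8 'b': at 17
pos 9 'c': at 7 (fail-walked)
pos 10 'a': at 5 (fail-walked)  ** P1@[10:10]
pos 11 'b': at 17
pos 12 'b': at 18  ** P6@[10:12]
pos 13 'b': at 19  ** P5@[10:13]
pos 14 'a': at 20 (fail-walked)  ** P1@[14:14],P7@[11:14]
pos 15 'b': at 17 (fail-walked)
pos 16 'a': at 5 (fail-walked)  ** P1@[16:16]
pos 17 'b': at 17
pos 18 'b': at 18  ** P6@[16:18]
pos 19 'b': at 19  ** P5@[16:19]
pos 20 'b': at 14 (fail-walked)
pos 21 'b': at 14 (fail-walked)
pos 22 'b': at 14 (fail-walked)
pos 23 'a': at 15  ** P1@[23:23],P3@[19:23],P7@[20:23]
pos 24 'a': at 5 (fail-walked)  ** P1@[24:24]
pos 25 'b': at 17
pos 26 'a': at 5 (fail-walked)  ** P1@[26:26]
pos 27 'b': at 17
pos 28 'b': at 18  ** P6@[26:28]
pos 29 'c': at 7 (fail-walked)
pos 30 'c': at 2 (fail-walked)
pos 31 'a': at 3  ** P1@[31:31]
pos 32 'b': at 4  ** P0@[29:32]
pos 33 'a': at 5 (fail-walked)  ** P1@[33:33]
pos 34 'c': at 1 (fail-walked)
pos 35 'a': at 5 (fail-walked)  ** P1@[35:35]
pos 36 'b': at 17
pos 37 'b': at 18  ** P6@[35:37]
pos 38 'b': at 19  ** P5@[35:38]

Result: [[0,1],[2,6],[3,5],[6,1],[7,1],[10,1],[12,6],[13,5],[14,1],[14,7],[16,1],[18,6],[19,5],[23,1],[23,3],[23,7],[24,1],[26,1],[28,6],[31,1],[32,0],[33,1],[35,1],[37,6],[38,5]]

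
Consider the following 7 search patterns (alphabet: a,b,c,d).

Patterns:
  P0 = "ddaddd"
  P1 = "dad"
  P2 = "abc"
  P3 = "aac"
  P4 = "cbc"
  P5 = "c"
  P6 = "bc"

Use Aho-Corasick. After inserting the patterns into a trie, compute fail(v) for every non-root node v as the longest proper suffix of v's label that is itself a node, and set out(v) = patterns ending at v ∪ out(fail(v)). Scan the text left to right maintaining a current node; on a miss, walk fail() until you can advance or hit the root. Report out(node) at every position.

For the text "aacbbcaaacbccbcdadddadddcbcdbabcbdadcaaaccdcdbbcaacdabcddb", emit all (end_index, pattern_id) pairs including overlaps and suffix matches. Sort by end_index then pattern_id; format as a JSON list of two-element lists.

Construct AC machine:
Trie (insert patterns):
  0='ε' goto a→9 b→17 c→14 d→1
  1='d' goto a→7 d→2
  2='dd' goto a→3
  3='dda' goto d→4
  4='ddad' goto d→5
  5='ddadd' goto d→6
  6='ddaddd' goto ·  [P0 ends]
  7='da' goto d→8
  8='dad' goto ·  [P1 ends]
  9='a' goto a→12 b→10
  10='ab' goto c→11
  11='abc' goto ·  [P2 ends]
  12='aa' goto c→13
  13='aac' goto ·  [P3 ends]
  14='c' goto b→15  [P5 ends]
  15='cb' goto c→16
  16='cbc' goto ·  [P4 ends]
  17='b' goto c→18
  18='bc' goto ·  [P6 ends]

Failure links (BFS by depth):
  n1('d'): parent n0 fail=0; on 'd' 0 → fail=0;  out ∅∪∅=∅
  n9('a'): parent n0 fail=0; on 'a' 0 → fail=0;  out ∅∪∅=∅
  n14('c'): parent n0 fail=0; on 'c' 0 → fail=0;  out {5}∪∅={5}
  n17('b'): parent n0 fail=0; on 'b' 0 → fail=0;  out ∅∪∅=∅
  n2('dd'): parent n1 fail=0; on 'd' 0 → fail=1;  out ∅∪∅=∅
  n7('da'): parent n1 fail=0; on 'a' 0 → fail=9;  out ∅∪∅=∅
  n10('ab'): parent n9 fail=0; on 'b' 0 → fail=17;  out ∅∪∅=∅
  n12('aa'): parent n9 fail=0; on 'a' 0 → fail=9;  out ∅∪∅=∅
  n15('cb'): parent n14 fail=0; on 'b' 0 → fail=17;  out ∅∪∅=∅
  n18('bc'): parent n17 fail=0; on 'c' 0 → fail=14;  out {6}∪{5}={5,6}
  n3('dda'): parent n2 fail=1; on 'a' 1 → fail=7;  out ∅∪∅=∅
  n8('dad'): parent n7 fail=9; on 'd' 9→0 → fail=1;  out {1}∪∅={1}
  n11('abc'): parent n10 fail=17; on 'c' 17 → fail=18;  out {2}∪{5,6}={2,5,6}
  n13('aac'): parent n12 fail=9; on 'c' 9→0 → fail=14;  out {3}∪{5}={3,5}
  n16('cbc'): parent n15 fail=17; on 'c' 17 → fail=18;  out {4}∪{5,6}={4,5,6}
  n4('ddad'): parent n3 fail=7; on 'd' 7 → fail=8;  out ∅∪{1}={1}
  n5('ddadd'): parent n4 fail=8; on 'd' 8→1 → fail=2;  out ∅∪∅=∅
  n6('ddaddd'): parent n5 fail=2; on 'd' 2→1 → fail=2;  out {0}∪∅={0}

Text stream:
i=0 'a': node 0→9
i=1 'a': node 9→12
i=2 'c': node 12→13  ** P3@[0:2],P5@[2:2]
i=3 'b': node 13→15 (via fail)
i=4 'b': node 15→17 (via fail)
i=5 'c': node 17→18  ** P5@[5:5],P6@[4:5]
i=6 'a': node 18→9 (via fail)
i=7 'a': node 9→12
i=8 'a': node 12→12 (via fail)
i=9 'c': node 12→13  ** P3@[7:9],P5@[9:9]
i=10 'b': node 13→15 (via fail)
i=11 'c': node 15→16  ** P4@[9:11],P5@[11:11],P6@[10:11]
i=12 'c': node 16→14 (via fail)  ** P5@[12:12]
i=13 'b': node 14→15
i=14 'c': node 15→16  ** P4@[12:14],P5@[14:14],P6@[13:14]
i=15 'd': node 16→1 (via fail)
i=16 'a': node 1→7
i=17 'd': node 7→8  ** P1@[15:17]
i=18 'd': node 8→2 (via fail)
i=19 'd': node 2→2 (via fail)
i=20 'a': node 2→3
i=21 'd': node 3→4  ** P1@[19:21]
i=22 'd': node 4→5
i=23 'd': node 5→6  ** P0@[18:23]
i=24 'c': node 6→14 (via fail)  ** P5@[24:24]
i=25 'b': node 14→15
i=26 'c': node 15→16  ** P4@[24:26],P5@[26:26],P6@[25:26]
i=27 'd': node 16→1 (via fail)
i=28 'b': node 1→17 (via fail)
i=29 'a': node 17→9 (via fail)
i=30 'b': node 9→10
i=31 'c': node 10→11  ** P2@[29:31],P5@[31:31],P6@[30:31]
i=32 'b': node 11→15 (via fail)
i=33 'd': node 15→1 (via fail)
i=34 'a': node 1→7
i=35 'd': node 7→8  ** P1@[33:35]
i=36 'c': node 8→14 (via fail)  ** P5@[36:36]
i=37 'a': node 14→9 (via fail)
i=38 'a': node 9→12
i=39 'a': node 12→12 (via fail)
i=40 'c': node 12→13  ** P3@[38:40],P5@[40:40]
i=41 'c': node 13→14 (via fail)  ** P5@[41:41]
i=42 'd': node 14→1 (via fail)
i=43 'c': node 1→14 (via fail)  ** P5@[43:43]
i=44 'd': node 14→1 (via fail)
i=45 'b': node 1→17 (via fail)
i=46 'b': node 17→17 (via fail)
i=47 'c': node 17→18  ** P5@[47:47],P6@[46:47]
i=48 'a': node 18→9 (via fail)
i=49 'a': node 9→12
i=50 'c': node 12→13  ** P3@[48:50],P5@[50:50]
i=51 'd': node 13→1 (via fail)
i=52 'a': node 1→7
i=53 'b': node 7→10 (via fail)
i=54 'c': node 10→11  ** P2@[52:54],P5@[54:54],P6@[53:54]
i=55 'd': node 11→1 (via fail)
i=56 'd': node 1→2
i=57 'b': node 2→17 (via fail)

Matches: [[2,3],[2,5],[5,5],[5,6],[9,3],[9,5],[11,4],[11,5],[11,6],[12,5],[14,4],[14,5],[14,6],[17,1],[21,1],[23,0],[24,5],[26,4],[26,5],[26,6],[31,2],[31,5],[31,6],[35,1],[36,5],[40,3],[40,5],[41,5],[43,5],[47,5],[47,6],[50,3],[50,5],[54,2],[54,5],[54,6]]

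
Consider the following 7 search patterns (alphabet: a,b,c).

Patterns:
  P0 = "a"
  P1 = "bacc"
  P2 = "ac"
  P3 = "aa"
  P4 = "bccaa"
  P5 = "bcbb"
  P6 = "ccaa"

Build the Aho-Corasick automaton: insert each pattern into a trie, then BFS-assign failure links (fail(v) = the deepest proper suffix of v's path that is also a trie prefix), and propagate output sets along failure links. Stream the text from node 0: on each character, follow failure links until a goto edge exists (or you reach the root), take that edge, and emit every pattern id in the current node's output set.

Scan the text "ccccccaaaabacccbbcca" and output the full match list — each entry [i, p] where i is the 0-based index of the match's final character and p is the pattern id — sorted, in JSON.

Build automaton:
Trie nodes:
  n0 'ε': a→1 b→2 c→14
  n1 'a': a→7 c→6  [P0 ends]
  n2 'b': a→3 c→8
  n3 'ba': c→4
  n4 'bac': c→5
  n5 'bacc': ·  [P1 ends]
  n6 'ac': ·  [P2 ends]
  n7 'aa': ·  [P3 ends]
  n8 'bc': b→12 c→9
  n9 'bcc': a→10
  n10 'bcca': a→11
  n11 'bccaa': ·  [P4 ends]
  n12 'bcb': b→13
  n13 'bcbb': ·  [P5 ends]
  n14 'c': c→15
  n15 'cc': a→16
  n16 'cca': a→17
  n17 'ccaa': ·  [P6 ends]

Failure links (BFS by depth):
  n1('a'): parent n0 fail=0; on 'a' 0 → fail=0;  out {0}∪∅={0}
  n2('b'): parent n0 fail=0; on 'b' 0 → fail=0;  out ∅∪∅=∅
  n14('c'): parent n0 fail=0; on 'c' 0 → fail=0;  out ∅∪∅=∅
  n3('ba'): parent n2 fail=0; on 'a' 0 → fail=1;  out ∅∪{0}={0}
  n6('ac'): parent n1 fail=0; on 'c' 0 → fail=14;  out {2}∪∅={2}
  n7('aa'): parent n1 fail=0; on 'a' 0 → fail=1;  out {3}∪{0}={0,3}
  n8('bc'): parent n2 fail=0; on 'c' 0 → fail=14;  out ∅∪∅=∅
  n15('cc'): parent n14 fail=0; on 'c' 0 → fail=14;  out ∅∪∅=∅
  n4('bac'): parent n3 fail=1; on 'c' 1 → fail=6;  out ∅∪{2}={2}
  n9('bcc'): parent n8 fail=14; on 'c' 14 → fail=15;  out ∅∪∅=∅
  n12('bcb'): parent n8 fail=14; on 'b' 14→0 → fail=2;  out ∅∪∅=∅
  n16('cca'): parent n15 fail=14; on 'a' 14→0 → fail=1;  out ∅∪{0}={0}
  n5('bacc'): parent n4 fail=6; on 'c' 6→14 → fail=15;  out {1}∪∅={1}
  n10('bcca'): parent n9 fail=15; on 'a' 15 → fail=16;  out ∅∪{0}={0}
  n13('bcbb'): parent n12 fail=2; on 'b' 2→0 → fail=2;  out {5}∪∅={5}
  n17('ccaa'): parent n16 fail=1; on 'a' 1 → fail=7;  out {6}∪{0,3}={0,3,6}
  n11('bccaa'): parent n10 fail=16; on 'a' 16 → fail=17;  out {4}∪{0,3,6}={0,3,4,6}

Scan:
pos 0 'c': at 14
pos 1 'c': at 15
pos 2 'c': at 15 ·f
pos 3 'c': at 15 ·f
pos 4 'c': at 15 ·f
pos 5 'c': at 15 ·f
pos 6 'a': at 16  → match P0@[6:6]
pos 7 'a': at 17  → match P0@[7:7],P3@[6:7],P6@[4:7]
pos 8 'a': at 7 ·f  → match P0@[8:8],P3@[7:8]
pos 9 'a': at 7 ·f  → match P0@[9:9],P3@[8:9]
pos 10 'b': at 2 ·f
pos 11 'a': at 3  → match P0@[11:11]
pos 12 'c': at 4  → match P2@[11:12]
pos 13 'c': at 5  → match P1@[10:13]
pos 14 'c': at 15 ·f
pos 15 'b': at 2 ·f
pos 16 'b': at 2 ·f
pos 17 'c': at 8
pos 18 'c': at 9
pos 19 'a': at 10  → match P0@[19:19]

All matches (sorted): [[6,0],[7,0],[7,3],[7,6],[8,0],[8,3],[9,0],[9,3],[11,0],[12,2],[13,1],[19,0]]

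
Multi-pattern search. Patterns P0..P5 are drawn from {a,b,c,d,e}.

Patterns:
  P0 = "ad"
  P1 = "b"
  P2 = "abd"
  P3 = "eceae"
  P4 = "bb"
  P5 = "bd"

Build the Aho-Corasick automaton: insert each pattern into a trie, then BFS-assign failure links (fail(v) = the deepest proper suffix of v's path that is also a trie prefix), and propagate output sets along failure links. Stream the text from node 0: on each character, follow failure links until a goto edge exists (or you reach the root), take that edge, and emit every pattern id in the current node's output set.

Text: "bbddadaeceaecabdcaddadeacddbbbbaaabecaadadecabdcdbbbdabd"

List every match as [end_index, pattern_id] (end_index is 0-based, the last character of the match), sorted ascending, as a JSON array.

Construct AC machine:
Trie nodes:
  n0 'ε': a→1 b→3 e→6
  n1 'a': b→4 d→2
  n2 'ad': ·  [P0 ends]
  n3 'b': b→11 d→12  [P1 ends]
  n4 'ab': d→5
  n5 'abd': ·  [P2 ends]
  n6 'e': c→7
  n7 'ec': e→8
  n8 'ece': a→9
  n9 'ecea': e→10
  n10 'eceae': ·  [P3 ends]
  n11 'bb': ·  [P4 ends]
  n12 'bd': ·  [P5 ends]

Failure links (BFS by depth):
  fail(1) 'a': from fail(0)=0 chase 'a': 0 ⇒ 0;  out=∅∪out(0)=∅
  fail(3) 'b': from fail(0)=0 chase 'b': 0 ⇒ 0;  out={1}∪out(0)={1}
  fail(6) 'e': from fail(0)=0 chase 'e': 0 ⇒ 0;  out=∅∪out(0)=∅
  fail(2) 'ad': from fail(1)=0 chase 'd': 0 ⇒ 0;  out={0}∪out(0)={0}
  fail(4) 'ab': from fail(1)=0 chase 'b': 0 ⇒ 3;  out=∅∪out(3)={1}
  fail(7) 'ec': from fail(6)=0 chase 'c': 0 ⇒ 0;  out=∅∪out(0)=∅
  fail(11) 'bb': from fail(3)=0 chase 'b': 0 ⇒ 3;  out={4}∪out(3)={1,4}
  fail(12) 'bd': from fail(3)=0 chase 'd': 0 ⇒ 0;  out={5}∪out(0)={5}
  fail(5) 'abd': from fail(4)=3 chase 'd': 3 ⇒ 12;  out={2}∪out(12)={2,5}
  fail(8) 'ece': from fail(7)=0 chase 'e': 0 ⇒ 6;  out=∅∪out(6)=∅
  fail(9) 'ecea': from fail(8)=6 chase 'a': 6→0 ⇒ 1;  out=∅∪out(1)=∅
  fail(10) 'eceae': from fail(9)=1 chase 'e': 1→0 ⇒ 6;  out={3}∪out(6)={3}

Run:
pos 0 'b': at 3  ** P1@[0:0]
pos 1 'b': at 11  ** P1@[1:1],P4@[0:1]
pos 2 'd': at 12 (fail-walked)  ** P5@[1:2]
pos 3 'd': at 0 (fail-walked)
pos 4 'a': at 1
pos 5 'd': at 2  ** P0@[4:5]
pos 6 'a': at 1 (fail-walked)
pos 7 'e': at 6 (fail-walked)
pos 8 'c': at 7
pos 9 'e': at 8
pos 10 'a': at 9
pos 11 'e': at 10  ** P3@[7:11]
pos 12 'c': at 7 (fail-walked)
pos 13 'a': at 1 (fail-walked)
pos 14 'b': at 4  ** P1@[14:14]
pos 15 'd': at 5  ** P2@[13:15],P5@[14:15]
pos 16 'c': at 0 (fail-walked)
pos 17 'a': at 1
pos 18 'd': at 2  ** P0@[17:18]
pos 19 'd': at 0 (fail-walked)
pos 20 'a': at 1
pos 21 'd': at 2  ** P0@[20:21]
pos 22 'e': at 6 (fail-walked)
pos 23 'a': at 1 (fail-walked)
pos 24 'c': at 0 (fail-walked)
pos 25 'd': at 0
pos 26 'd': at 0
pos 27 'b': at 3  ** P1@[27:27]
pos 28 'b': at 11  ** P1@[28:28],P4@[27:28]
pos 29 'b': at 11 (fail-walked)  ** P1@[29:29],P4@[28:29]
pos 30 'b': at 11 (fail-walked)  ** P1@[30:30],P4@[29:30]
pos 31 'a': at 1 (fail-walked)
pos 32 'a': at 1 (fail-walked)
pos 33 'a': at 1 (fail-walked)
pos 34 'b': at 4  ** P1@[34:34]
pos 35 'e': at 6 (fail-walked)
pos 36 'c': at 7
pos 37 'a': at 1 (fail-walked)
pos 38 'a': at 1 (fail-walked)
pos 39 'd': at 2  ** P0@[38:39]
pos 40 'a': at 1 (fail-walked)
pos 41 'd': at 2  ** P0@[40:41]
pos 42 'e': at 6 (fail-walked)
pos 43 'c': at 7
pos 44 'a': at 1 (fail-walked)
pos 45 'b': at 4  ** P1@[45:45]
pos 46 'd': at 5  ** P2@[44:46],P5@[45:46]
pos 47 'c': at 0 (fail-walked)
pos 48 'd': at 0
pos 49 'b': at 3  ** P1@[49:49]
pos 50 'b': at 11  ** P1@[50:50],P4@[49:50]
pos 51 'b': at 11 (fail-walked)  ** P1@[51:51],P4@[50:51]
pos 52 'd': at 12 (fail-walked)  ** P5@[51:52]
pos 53 'a': at 1 (fail-walked)
pos 54 'b': at 4  ** P1@[54:54]
pos 55 'd': at 5  ** P2@[53:55],P5@[54:55]

All matches (sorted): [[0,1],[1,1],[1,4],[2,5],[5,0],[11,3],[14,1],[15,2],[15,5],[18,0],[21,0],[27,1],[28,1],[28,4],[29,1],[29,4],[30,1],[30,4],[34,1],[39,0],[41,0],[45,1],[46,2],[46,5],[49,1],[50,1],[50,4],[51,1],[51,4],[52,5],[54,1],[55,2],[55,5]]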